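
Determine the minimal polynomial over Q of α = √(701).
m_α(x) = x^2 - 701

α satisfies α^2 - 701 = 0, so x^2 - 701 annihilates α. Since d = 701 is squarefree and ≠ 1, it is not a perfect square in Q, so x^2 - 701 has no rational root and is therefore irreducible over Q (a degree-2 polynomial over a field is irreducible iff it has no root). Hence m_α(x) = x^2 - 701.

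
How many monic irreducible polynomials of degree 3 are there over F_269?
There are 6488280 monic irreducible polynomials of degree 3 over F_269

Each element of F_{269^3} that lies in no proper subfield is a root of exactly one monic irreducible of degree 3 over F_269, and each such polynomial has 3 distinct roots in F_{269^3}. By Möbius inversion the count is N_269(3) = (1/3) Σ_{d|3} μ(3/d) · 269^d = (1/3)(μ(3)·269^1 + μ(1)·269^3) = 19464840/3 = 6488280.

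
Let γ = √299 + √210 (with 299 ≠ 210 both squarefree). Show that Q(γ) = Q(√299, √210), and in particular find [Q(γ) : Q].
[Q(γ) : Q] = 4 (equivalently, Q(γ) = Q(√299, √210))

Obviously Q(γ) ⊆ Q(√299, √210), and [Q(√299, √210):Q] = 4 (since 299, 210 are distinct squarefree integers > 1 with 62790 not a perfect square). To show equality we compute the minimal polynomial of γ. From γ = √299 + √210: γ^2 = 299 + 2√(62790) + 210 = 509 + 2√(62790), so γ^2 - 509 = 2√(62790); squaring, (γ^2 - 509)^2 = 4·62790, i.e. γ^4 - 1018γ^2 + 259081 - 251160 = 0, i.e. γ^4 - 1018γ^2 + 7921 = 0. So γ is a root of x^4 - 1018x^2 + 7921. This polynomial is irreducible over Q: it has no rational root (each ±√299 ± √210 is irrational), and any factorization into two quadratics over Q would force √(62790) ∈ Q (pairing opposite roots) or √299, √210 ∈ Q (other pairings), all impossible. Hence [Q(γ):Q] = 4 = [Q(√299, √210):Q], so Q(γ) = Q(√299, √210).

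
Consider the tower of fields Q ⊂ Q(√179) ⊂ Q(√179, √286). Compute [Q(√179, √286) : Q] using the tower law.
[Q(√179, √286) : Q] = 4

[Q(√179):Q] = 2 (min poly x^2 - 179, irreducible since 179 is squarefree > 1). For the top step, suppose √286 ∈ Q(√179), say √286 = c + d√179 with c, d ∈ Q. Squaring: 286 = c^2 + 179d^2 + 2cd√179. Since √179 ∉ Q this forces 2cd = 0. If d = 0 then √286 = c ∈ Q, contradicting 286 squarefree > 1. If c = 0 then 286 = 179d^2, so 179·286 = (179d)^2 is a perfect square in Q — but 179·286 = 51194 is not a perfect square (since 179 and 286 are distinct squarefree integers). Contradiction. Hence √286 ∉ Q(√179), so x^2 - 286 stays irreducible over Q(√179) and [Q(√179, √286) : Q(√179)] = 2. By the tower law, [Q(√179, √286) : Q] = 2 · 2 = 4.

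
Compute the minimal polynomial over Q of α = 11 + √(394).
m_α(x) = x^2 - 22x - 273

From α - 11 = √(394), squaring gives (α - 11)^2 = 394, i.e. α^2 - 22α + 121 = 394, so α^2 - 22α - 273 = 0. The discriminant of x^2 - 22x - 273 is (-22)^2 - 4·(-273) = 484 + 1092 = 1576, and 4·(394) is not a perfect square in Q since 394 is squarefree and ≠ 1. Hence x^2 - 22x - 273 is irreducible over Q and is the minimal polynomial of α.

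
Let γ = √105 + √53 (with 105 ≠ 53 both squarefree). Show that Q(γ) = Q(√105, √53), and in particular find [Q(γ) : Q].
[Q(γ) : Q] = 4 (equivalently, Q(γ) = Q(√105, √53))

Obviously Q(γ) ⊆ Q(√105, √53), and [Q(√105, √53):Q] = 4 (since 105, 53 are distinct squarefree integers > 1 with 5565 not a perfect square). To show equality we compute the minimal polynomial of γ. From γ = √105 + √53: γ^2 = 105 + 2√(5565) + 53 = 158 + 2√(5565), so γ^2 - 158 = 2√(5565); squaring, (γ^2 - 158)^2 = 4·5565, i.e. γ^4 - 316γ^2 + 24964 - 22260 = 0, i.e. γ^4 - 316γ^2 + 2704 = 0. So γ is a root of x^4 - 316x^2 + 2704. This polynomial is irreducible over Q: it has no rational root (each ±√105 ± √53 is irrational), and any factorization into two quadratics over Q would force √(5565) ∈ Q (pairing opposite roots) or √105, √53 ∈ Q (other pairings), all impossible. Hence [Q(γ):Q] = 4 = [Q(√105, √53):Q], so Q(γ) = Q(√105, √53).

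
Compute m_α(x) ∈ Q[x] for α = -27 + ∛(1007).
m_α(x) = x^3 + 81x^2 + 2187x + 18676

Set β = α + 27 = ∛(1007), so β^3 = 1007. Then (α + 27)^3 - 1007 = 0, i.e. α is a root of g(x) = (x + 27)^3 - 1007 = x^3 + 81x^2 + 2187x + 18676. Since g(x) = h(x + 27) where h(x) = x^3 - 1007, and h is irreducible over Q (because 1007 is not a perfect cube, so h has no rational root, and a monic cubic with no rational root is irreducible), g is also irreducible (irreducibility is preserved under the substitution x → x + 27). Hence m_α(x) = x^3 + 81x^2 + 2187x + 18676.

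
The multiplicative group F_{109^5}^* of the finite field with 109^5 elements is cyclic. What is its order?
|F_{109^5}^*| = 15386239548

F_{109^5} has 109^5 = 15386239549 elements; its multiplicative group consists of all nonzero elements, so |F_{109^5}^*| = 15386239549 - 1 = 15386239548. (It is cyclic since any finite subgroup of the multiplicative group of a field is cyclic.)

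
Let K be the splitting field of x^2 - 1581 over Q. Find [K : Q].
[K : Q] = 2

f(x) = x^2 - 1581 factors as (x - √1581)(x + √1581). The splitting field is K = Q(√1581). Since 1581 is squarefree and > 1, it is not a perfect square, so x^2 - 1581 is irreducible over Q and [Q(√1581) : Q] = 2. Hence [K : Q] = 2.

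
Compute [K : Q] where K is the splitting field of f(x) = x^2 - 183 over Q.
[K : Q] = 2

f(x) = x^2 - 183 factors as (x - √183)(x + √183). The splitting field is K = Q(√183). Since 183 is squarefree and > 1, it is not a perfect square, so x^2 - 183 is irreducible over Q and [Q(√183) : Q] = 2. Hence [K : Q] = 2.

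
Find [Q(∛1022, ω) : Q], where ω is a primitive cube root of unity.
[Q(∛1022, ω) : Q] = 6

[Q(∛1022):Q] = 3 (min poly x^3 - 1022, irreducible since 1022 is not a perfect cube). [Q(ω):Q] = 2 (min poly x^2 + x + 1). Since Q(∛1022) ⊂ R and ω ∉ R, we have ω ∉ Q(∛1022), so x^2 + x + 1 remains irreducible over Q(∛1022) and [Q(∛1022, ω) : Q(∛1022)] = 2. By the tower law, [Q(∛1022, ω) : Q] = 3 · 2 = 6. (In fact Q(∛1022, ω) is the splitting field of x^3 - 1022 over Q.)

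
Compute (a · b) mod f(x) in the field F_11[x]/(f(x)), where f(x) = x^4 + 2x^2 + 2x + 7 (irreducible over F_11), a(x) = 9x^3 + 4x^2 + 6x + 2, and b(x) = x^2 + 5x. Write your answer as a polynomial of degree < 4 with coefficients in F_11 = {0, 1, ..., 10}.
a · b ≡ 8x^3 + 4x^2 + 3x + 9 (mod f(x))

Multiply in F_11[x]: a(x)·b(x) = (9x^3 + 4x^2 + 6x + 2)·(x^2 + 5x) = 9x^5 + 5x^4 + 4x^3 + 10x^2 + 10x. This has degree ≥ 4, so divide by f(x) over F_11: 9x^5 + 5x^4 + 4x^3 + 10x^2 + 10x = (9x + 5)·(x^4 + 2x^2 + 2x + 7) + (8x^3 + 4x^2 + 3x + 9). Hence a·b ≡ 8x^3 + 4x^2 + 3x + 9 (mod f). (F_11[x]/(f) is a field with 11^4 = 14641 elements since f is irreducible of degree 4.)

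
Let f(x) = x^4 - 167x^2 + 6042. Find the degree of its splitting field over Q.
[K : Q] = 4

Solving the quadratic in x^2: x^2 = (167 ± √(167^2 - 4·6042))/2 = (167 ± √3721)/2 = (167 ± 61)/2, giving x^2 = 114 or x^2 = 53. So f(x) = (x^2 - 114)(x^2 - 53) and the roots of f are ±√114, ±√53. Hence the splitting field is K = Q(√114, √53). Since 114 and 53 are distinct squarefree integers > 1, their product 6042 is not a perfect square, so √53 ∉ Q(√114). By the tower law [K:Q] = [Q(√114,√53):Q(√114)] · [Q(√114):Q] = 2 · 2 = 4.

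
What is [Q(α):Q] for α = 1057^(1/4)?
[Q(α):Q] = 4

α is a root of x^4 - 1057. By Eisenstein's criterion at the prime p = 7 (which divides the constant term 1057 but p^2 = 49 does not, since 1057 is squarefree), x^4 - 1057 is irreducible over Q. Hence [Q(α):Q] = 4.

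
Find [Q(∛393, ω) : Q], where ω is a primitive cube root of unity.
[Q(∛393, ω) : Q] = 6

[Q(∛393):Q] = 3 (min poly x^3 - 393, irreducible since 393 is not a perfect cube). [Q(ω):Q] = 2 (min poly x^2 + x + 1). Since Q(∛393) ⊂ R and ω ∉ R, we have ω ∉ Q(∛393), so x^2 + x + 1 remains irreducible over Q(∛393) and [Q(∛393, ω) : Q(∛393)] = 2. By the tower law, [Q(∛393, ω) : Q] = 3 · 2 = 6. (In fact Q(∛393, ω) is the splitting field of x^3 - 393 over Q.)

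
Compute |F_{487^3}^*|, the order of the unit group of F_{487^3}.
|F_{487^3}^*| = 115501302

F_{487^3} has 487^3 = 115501303 elements; its multiplicative group consists of all nonzero elements, so |F_{487^3}^*| = 115501303 - 1 = 115501302. (It is cyclic since any finite subgroup of the multiplicative group of a field is cyclic.)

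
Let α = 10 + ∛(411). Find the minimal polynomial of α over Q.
m_α(x) = x^3 - 30x^2 + 300x - 1411

Set β = α - 10 = ∛(411), so β^3 = 411. Then (α - 10)^3 - 411 = 0, i.e. α is a root of g(x) = (x - 10)^3 - 411 = x^3 - 30x^2 + 300x - 1411. Since g(x) = h(x - 10) where h(x) = x^3 - 411, and h is irreducible over Q (because 411 is not a perfect cube, so h has no rational root, and a monic cubic with no rational root is irreducible), g is also irreducible (irreducibility is preserved under the substitution x → x - 10). Hence m_α(x) = x^3 - 30x^2 + 300x - 1411.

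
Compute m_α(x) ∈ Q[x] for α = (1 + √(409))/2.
m_α(x) = x^2 - x - 102

From 2α - 1 = √(409), squaring gives (2α - 1)^2 = 409, i.e. 4α^2 - 4α + 1 = 409, so α^2 - α + (1 - 409)/4 = 0. Since 409 ≡ 1 (mod 4), (1 - 409)/4 = -102 ∈ Z. The polynomial x^2 - x - 102 has discriminant 1 - 4·(-102) = 409, which is not a perfect square in Q (d = 409 is squarefree and ≠ 1), so x^2 - x - 102 is irreducible over Q. It is the minimal polynomial of α.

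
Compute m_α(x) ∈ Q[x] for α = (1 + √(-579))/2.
m_α(x) = x^2 - x + 145

From 2α - 1 = √(-579), squaring gives (2α - 1)^2 = -579, i.e. 4α^2 - 4α + 1 = -579, so α^2 - α + (1 + 579)/4 = 0. Since -579 ≡ 1 (mod 4), (1 + 579)/4 = 145 ∈ Z. The polynomial x^2 - x + 145 has discriminant 1 - 4·(145) = -579, which is not a perfect square in Q (d = -579 is squarefree and ≠ 1), so x^2 - x + 145 is irreducible over Q. It is the minimal polynomial of α.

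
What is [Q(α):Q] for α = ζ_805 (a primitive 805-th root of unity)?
[Q(α):Q] = 528

The minimal polynomial of ζ_805 over Q is the 805-th cyclotomic polynomial Φ_805(x), which is irreducible over Q and has degree φ(805) = 528. Hence [Q(α):Q] = φ(805) = 528.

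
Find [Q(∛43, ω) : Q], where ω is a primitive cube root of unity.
[Q(∛43, ω) : Q] = 6

[Q(∛43):Q] = 3 (min poly x^3 - 43, irreducible since 43 is not a perfect cube). [Q(ω):Q] = 2 (min poly x^2 + x + 1). Since Q(∛43) ⊂ R and ω ∉ R, we have ω ∉ Q(∛43), so x^2 + x + 1 remains irreducible over Q(∛43) and [Q(∛43, ω) : Q(∛43)] = 2. By the tower law, [Q(∛43, ω) : Q] = 3 · 2 = 6. (In fact Q(∛43, ω) is the splitting field of x^3 - 43 over Q.)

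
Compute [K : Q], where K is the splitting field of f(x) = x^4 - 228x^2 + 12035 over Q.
[K : Q] = 4

Solving the quadratic in x^2: x^2 = (228 ± √(228^2 - 4·12035))/2 = (228 ± √3844)/2 = (228 ± 62)/2, giving x^2 = 83 or x^2 = 145. So f(x) = (x^2 - 83)(x^2 - 145) and the roots of f are ±√83, ±√145. Hence the splitting field is K = Q(√83, √145). Since 83 and 145 are distinct squarefree integers > 1, their product 12035 is not a perfect square, so √145 ∉ Q(√83). By the tower law [K:Q] = [Q(√83,√145):Q(√83)] · [Q(√83):Q] = 2 · 2 = 4.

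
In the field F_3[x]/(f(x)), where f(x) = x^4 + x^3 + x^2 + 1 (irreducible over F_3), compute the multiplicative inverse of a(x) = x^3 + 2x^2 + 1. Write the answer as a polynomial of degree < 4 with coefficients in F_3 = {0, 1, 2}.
a(x)^(-1) ≡ x^3 + x (mod f(x))

Since f is irreducible over F_3, F_3[x]/(f) is a field and a(x) ≠ 0 has an inverse. Apply the extended Euclidean algorithm to f(x) and a(x) in F_3[x]: f(x) = (x + 2)·a(x) + (2x + 2);  a(x) = (2x^2 + 2x + 1)·(2x + 2) + (2). The last nonzero remainder is the constant 2 = gcd(f, a) in F_3. Back-substituting through the division chain expresses 2 = s(x)·a(x) + t(x)·f(x) with s(x) ≡ 2x^3 + 2x (mod f), so (2x^3 + 2x)·a(x) ≡ 2 (mod f). Multiplying by 2^(-1) ≡ 2 in F_3 gives a(x)^(-1) ≡ 2·(2x^3 + 2x) ≡ x^3 + x (mod f). Check: (x^3 + 2x^2 + 1)·(x^3 + x) = x^6 + 2x^5 + x^4 + x ≡ 1 (mod x^4 + x^3 + x^2 + 1).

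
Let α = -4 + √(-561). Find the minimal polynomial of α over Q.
m_α(x) = x^2 + 8x + 577

From α + 4 = √(-561), squaring gives (α + 4)^2 = -561, i.e. α^2 + 8α + 16 = -561, so α^2 + 8α + 577 = 0. The discriminant of x^2 + 8x + 577 is (8)^2 - 4·(577) = 64 - 2308 = -2244, and 4·(-561) is not a perfect square in Q since -561 is squarefree and ≠ 1. Hence x^2 + 8x + 577 is irreducible over Q and is the minimal polynomial of α.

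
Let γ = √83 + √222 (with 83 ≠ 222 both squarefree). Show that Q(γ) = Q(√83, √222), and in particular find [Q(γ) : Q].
[Q(γ) : Q] = 4 (equivalently, Q(γ) = Q(√83, √222))

Obviously Q(γ) ⊆ Q(√83, √222), and [Q(√83, √222):Q] = 4 (since 83, 222 are distinct squarefree integers > 1 with 18426 not a perfect square). To show equality we compute the minimal polynomial of γ. From γ = √83 + √222: γ^2 = 83 + 2√(18426) + 222 = 305 + 2√(18426), so γ^2 - 305 = 2√(18426); squaring, (γ^2 - 305)^2 = 4·18426, i.e. γ^4 - 610γ^2 + 93025 - 73704 = 0, i.e. γ^4 - 610γ^2 + 19321 = 0. So γ is a root of x^4 - 610x^2 + 19321. This polynomial is irreducible over Q: it has no rational root (each ±√83 ± √222 is irrational), and any factorization into two quadratics over Q would force √(18426) ∈ Q (pairing opposite roots) or √83, √222 ∈ Q (other pairings), all impossible. Hence [Q(γ):Q] = 4 = [Q(√83, √222):Q], so Q(γ) = Q(√83, √222).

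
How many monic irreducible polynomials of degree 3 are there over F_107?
There are 408312 monic irreducible polynomials of degree 3 over F_107

Each element of F_{107^3} that lies in no proper subfield is a root of exactly one monic irreducible of degree 3 over F_107, and each such polynomial has 3 distinct roots in F_{107^3}. By Möbius inversion the count is N_107(3) = (1/3) Σ_{d|3} μ(3/d) · 107^d = (1/3)(μ(3)·107^1 + μ(1)·107^3) = 1224936/3 = 408312.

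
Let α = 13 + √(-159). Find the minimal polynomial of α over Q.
m_α(x) = x^2 - 26x + 328

From α - 13 = √(-159), squaring gives (α - 13)^2 = -159, i.e. α^2 - 26α + 169 = -159, so α^2 - 26α + 328 = 0. The discriminant of x^2 - 26x + 328 is (-26)^2 - 4·(328) = 676 - 1312 = -636, and 4·(-159) is not a perfect square in Q since -159 is squarefree and ≠ 1. Hence x^2 - 26x + 328 is irreducible over Q and is the minimal polynomial of α.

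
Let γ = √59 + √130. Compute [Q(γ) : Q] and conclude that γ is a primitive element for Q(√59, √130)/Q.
[Q(γ) : Q] = 4 (equivalently, Q(γ) = Q(√59, √130))

Obviously Q(γ) ⊆ Q(√59, √130), and [Q(√59, √130):Q] = 4 (since 59, 130 are distinct squarefree integers > 1 with 7670 not a perfect square). To show equality we compute the minimal polynomial of γ. From γ = √59 + √130: γ^2 = 59 + 2√(7670) + 130 = 189 + 2√(7670), so γ^2 - 189 = 2√(7670); squaring, (γ^2 - 189)^2 = 4·7670, i.e. γ^4 - 378γ^2 + 35721 - 30680 = 0, i.e. γ^4 - 378γ^2 + 5041 = 0. So γ is a root of x^4 - 378x^2 + 5041. This polynomial is irreducible over Q: it has no rational root (each ±√59 ± √130 is irrational), and any factorization into two quadratics over Q would force √(7670) ∈ Q (pairing opposite roots) or √59, √130 ∈ Q (other pairings), all impossible. Hence [Q(γ):Q] = 4 = [Q(√59, √130):Q], so Q(γ) = Q(√59, √130).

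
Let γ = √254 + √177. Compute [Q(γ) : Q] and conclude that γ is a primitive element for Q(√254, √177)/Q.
[Q(γ) : Q] = 4 (equivalently, Q(γ) = Q(√254, √177))

Obviously Q(γ) ⊆ Q(√254, √177), and [Q(√254, √177):Q] = 4 (since 254, 177 are distinct squarefree integers > 1 with 44958 not a perfect square). To show equality we compute the minimal polynomial of γ. From γ = √254 + √177: γ^2 = 254 + 2√(44958) + 177 = 431 + 2√(44958), so γ^2 - 431 = 2√(44958); squaring, (γ^2 - 431)^2 = 4·44958, i.e. γ^4 - 862γ^2 + 185761 - 179832 = 0, i.e. γ^4 - 862γ^2 + 5929 = 0. So γ is a root of x^4 - 862x^2 + 5929. This polynomial is irreducible over Q: it has no rational root (each ±√254 ± √177 is irrational), and any factorization into two quadratics over Q would force √(44958) ∈ Q (pairing opposite roots) or √254, √177 ∈ Q (other pairings), all impossible. Hence [Q(γ):Q] = 4 = [Q(√254, √177):Q], so Q(γ) = Q(√254, √177).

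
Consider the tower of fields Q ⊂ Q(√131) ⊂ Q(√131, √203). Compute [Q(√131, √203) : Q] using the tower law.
[Q(√131, √203) : Q] = 4

[Q(√131):Q] = 2 (min poly x^2 - 131, irreducible since 131 is squarefree > 1). For the top step, suppose √203 ∈ Q(√131), say √203 = c + d√131 with c, d ∈ Q. Squaring: 203 = c^2 + 131d^2 + 2cd√131. Since √131 ∉ Q this forces 2cd = 0. If d = 0 then √203 = c ∈ Q, contradicting 203 squarefree > 1. If c = 0 then 203 = 131d^2, so 131·203 = (131d)^2 is a perfect square in Q — but 131·203 = 26593 is not a perfect square (since 131 and 203 are distinct squarefree integers). Contradiction. Hence √203 ∉ Q(√131), so x^2 - 203 stays irreducible over Q(√131) and [Q(√131, √203) : Q(√131)] = 2. By the tower law, [Q(√131, √203) : Q] = 2 · 2 = 4.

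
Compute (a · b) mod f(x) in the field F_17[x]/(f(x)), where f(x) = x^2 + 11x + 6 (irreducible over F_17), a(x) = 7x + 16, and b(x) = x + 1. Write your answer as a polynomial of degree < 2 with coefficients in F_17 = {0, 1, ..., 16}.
a · b ≡ 14x + 8 (mod f(x))

Multiply in F_17[x]: a(x)·b(x) = (7x + 16)·(x + 1) = 7x^2 + 6x + 16. This has degree ≥ 2, so divide by f(x) over F_17: 7x^2 + 6x + 16 = (7)·(x^2 + 11x + 6) + (14x + 8). Hence a·b ≡ 14x + 8 (mod f). (F_17[x]/(f) is a field with 17^2 = 289 elements since f is irreducible of degree 2.)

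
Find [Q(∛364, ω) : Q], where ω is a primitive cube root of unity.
[Q(∛364, ω) : Q] = 6

[Q(∛364):Q] = 3 (min poly x^3 - 364, irreducible since 364 is not a perfect cube). [Q(ω):Q] = 2 (min poly x^2 + x + 1). Since Q(∛364) ⊂ R and ω ∉ R, we have ω ∉ Q(∛364), so x^2 + x + 1 remains irreducible over Q(∛364) and [Q(∛364, ω) : Q(∛364)] = 2. By the tower law, [Q(∛364, ω) : Q] = 3 · 2 = 6. (In fact Q(∛364, ω) is the splitting field of x^3 - 364 over Q.)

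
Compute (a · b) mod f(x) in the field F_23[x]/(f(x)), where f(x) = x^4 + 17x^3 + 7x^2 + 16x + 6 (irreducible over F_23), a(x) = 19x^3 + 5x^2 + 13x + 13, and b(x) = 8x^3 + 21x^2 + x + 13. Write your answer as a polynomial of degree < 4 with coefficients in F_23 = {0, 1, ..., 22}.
a · b ≡ 22x^3 + 4x^2 + 2x + 19 (mod f(x))

Multiply in F_23[x]: a(x)·b(x) = (19x^3 + 5x^2 + 13x + 13)·(8x^3 + 21x^2 + x + 13) = 14x^6 + 2x^5 + 21x^4 + 8x^3 + 6x^2 + 21x + 8. This has degree ≥ 4, so divide by f(x) over F_23: 14x^6 + 2x^5 + 21x^4 + 8x^3 + 6x^2 + 21x + 8 = (14x^2 + 17x + 2)·(x^4 + 17x^3 + 7x^2 + 16x + 6) + (22x^3 + 4x^2 + 2x + 19). Hence a·b ≡ 22x^3 + 4x^2 + 2x + 19 (mod f). (F_23[x]/(f) is a field with 23^4 = 279841 elements since f is irreducible of degree 4.)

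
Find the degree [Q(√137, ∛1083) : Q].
[Q(√137, ∛1083) : Q] = 6

Let L = Q(√137, ∛1083). Since Q(√137) ⊂ L and [Q(√137):Q] = 2, the tower law gives 2 | [L:Q]. Likewise Q(∛1083) ⊂ L with [Q(∛1083):Q] = 3 (because 1083 is not a perfect cube), so 3 | [L:Q]. As gcd(2,3) = 1, [L:Q] is divisible by 6. Conversely L is generated over Q by √137 and ∛1083, so [L:Q] ≤ 2·3 = 6. Therefore [Q(√137, ∛1083) : Q] = 6.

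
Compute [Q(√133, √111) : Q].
[Q(√133, √111) : Q] = 4

[Q(√133):Q] = 2 (min poly x^2 - 133, irreducible since 133 is squarefree > 1). For the top step, suppose √111 ∈ Q(√133), say √111 = c + d√133 with c, d ∈ Q. Squaring: 111 = c^2 + 133d^2 + 2cd√133. Since √133 ∉ Q this forces 2cd = 0. If d = 0 then √111 = c ∈ Q, contradicting 111 squarefree > 1. If c = 0 then 111 = 133d^2, so 133·111 = (133d)^2 is a perfect square in Q — but 133·111 = 14763 is not a perfect square (since 133 and 111 are distinct squarefree integers). Contradiction. Hence √111 ∉ Q(√133), so x^2 - 111 stays irreducible over Q(√133) and [Q(√133, √111) : Q(√133)] = 2. By the tower law, [Q(√133, √111) : Q] = 2 · 2 = 4.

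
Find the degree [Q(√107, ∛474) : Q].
[Q(√107, ∛474) : Q] = 6

Let L = Q(√107, ∛474). Since Q(√107) ⊂ L and [Q(√107):Q] = 2, the tower law gives 2 | [L:Q]. Likewise Q(∛474) ⊂ L with [Q(∛474):Q] = 3 (because 474 is not a perfect cube), so 3 | [L:Q]. As gcd(2,3) = 1, [L:Q] is divisible by 6. Conversely L is generated over Q by √107 and ∛474, so [L:Q] ≤ 2·3 = 6. Therefore [Q(√107, ∛474) : Q] = 6.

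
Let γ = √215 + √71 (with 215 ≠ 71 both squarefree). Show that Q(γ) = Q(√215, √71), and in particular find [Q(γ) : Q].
[Q(γ) : Q] = 4 (equivalently, Q(γ) = Q(√215, √71))

Obviously Q(γ) ⊆ Q(√215, √71), and [Q(√215, √71):Q] = 4 (since 215, 71 are distinct squarefree integers > 1 with 15265 not a perfect square). To show equality we compute the minimal polynomial of γ. From γ = √215 + √71: γ^2 = 215 + 2√(15265) + 71 = 286 + 2√(15265), so γ^2 - 286 = 2√(15265); squaring, (γ^2 - 286)^2 = 4·15265, i.e. γ^4 - 572γ^2 + 81796 - 61060 = 0, i.e. γ^4 - 572γ^2 + 20736 = 0. So γ is a root of x^4 - 572x^2 + 20736. This polynomial is irreducible over Q: it has no rational root (each ±√215 ± √71 is irrational), and any factorization into two quadratics over Q would force √(15265) ∈ Q (pairing opposite roots) or √215, √71 ∈ Q (other pairings), all impossible. Hence [Q(γ):Q] = 4 = [Q(√215, √71):Q], so Q(γ) = Q(√215, √71).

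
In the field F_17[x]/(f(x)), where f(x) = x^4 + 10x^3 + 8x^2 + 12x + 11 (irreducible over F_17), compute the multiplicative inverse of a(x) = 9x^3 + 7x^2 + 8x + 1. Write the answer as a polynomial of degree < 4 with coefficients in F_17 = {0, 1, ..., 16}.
a(x)^(-1) ≡ 3x^3 + 5x^2 + 15x + 14 (mod f(x))

Since f is irreducible over F_17, F_17[x]/(f) is a field and a(x) ≠ 0 has an inverse. Apply the extended Euclidean algorithm to f(x) and a(x) in F_17[x]: f(x) = (2x + 9)·a(x) + (14x^2 + 6x + 2);  a(x) = (14x + 3)·(14x^2 + 6x + 2) + (13x + 12);  (14x^2 + 6x + 2) = (5x + 5)·(13x + 12) + (10). The last nonzero remainder is the constant 10 = gcd(f, a) in F_17. Back-substituting through the division chain expresses 10 = s(x)·a(x) + t(x)·f(x) with s(x) ≡ 13x^3 + 16x^2 + 14x + 4 (mod f), so (13x^3 + 16x^2 + 14x + 4)·a(x) ≡ 10 (mod f). Multiplying by 10^(-1) ≡ 12 in F_17 gives a(x)^(-1) ≡ 12·(13x^3 + 16x^2 + 14x + 4) ≡ 3x^3 + 5x^2 + 15x + 14 (mod f). Check: (9x^3 + 7x^2 + 8x + 1)·(3x^3 + 5x^2 + 15x + 14) = 10x^6 + 15x^5 + 7x^4 + 2x^3 + 2x^2 + 8x + 14 ≡ 1 (mod x^4 + 10x^3 + 8x^2 + 12x + 11).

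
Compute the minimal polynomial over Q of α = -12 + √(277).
m_α(x) = x^2 + 24x - 133

From α + 12 = √(277), squaring gives (α + 12)^2 = 277, i.e. α^2 + 24α + 144 = 277, so α^2 + 24α - 133 = 0. The discriminant of x^2 + 24x - 133 is (24)^2 - 4·(-133) = 576 + 532 = 1108, and 4·(277) is not a perfect square in Q since 277 is squarefree and ≠ 1. Hence x^2 + 24x - 133 is irreducible over Q and is the minimal polynomial of α.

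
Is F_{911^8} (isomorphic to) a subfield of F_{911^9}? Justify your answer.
No: F_{911^8} is not a subfield of F_{911^9}

F_{p^m} embeds in F_{p^n} iff m | n. Here 8 ∤ 9 (since 9 = 1·8 + 1 with remainder 1 ≠ 0), so F_{911^8} is not a subfield of F_{911^9}. Equivalently: if it were, the tower law would give 8 = [F_{911^8}:F_911] dividing [F_{911^9}:F_911] = 9, contradiction.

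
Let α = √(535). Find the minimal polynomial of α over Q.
m_α(x) = x^2 - 535

α satisfies α^2 - 535 = 0, so x^2 - 535 annihilates α. Since d = 535 is squarefree and ≠ 1, it is not a perfect square in Q, so x^2 - 535 has no rational root and is therefore irreducible over Q (a degree-2 polynomial over a field is irreducible iff it has no root). Hence m_α(x) = x^2 - 535.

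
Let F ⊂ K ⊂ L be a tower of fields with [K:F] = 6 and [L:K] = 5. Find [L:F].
[L:F] = 30

The tower law says that for any tower of field extensions F ⊂ K ⊂ L with finite degrees, [L:F] = [L:K] · [K:F]. Here this gives [L:F] = 5 · 6 = 30.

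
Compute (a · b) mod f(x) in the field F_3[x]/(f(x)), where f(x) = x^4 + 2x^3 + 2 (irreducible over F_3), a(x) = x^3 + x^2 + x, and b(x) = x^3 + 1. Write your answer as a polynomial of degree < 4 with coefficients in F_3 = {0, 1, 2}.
a · b ≡ x^3 + 2x^2 (mod f(x))

Multiply in F_3[x]: a(x)·b(x) = (x^3 + x^2 + x)·(x^3 + 1) = x^6 + x^5 + x^4 + x^3 + x^2 + x. This has degree ≥ 4, so divide by f(x) over F_3: x^6 + x^5 + x^4 + x^3 + x^2 + x = (x^2 + 2x)·(x^4 + 2x^3 + 2) + (x^3 + 2x^2). Hence a·b ≡ x^3 + 2x^2 (mod f). (F_3[x]/(f) is a field with 3^4 = 81 elements since f is irreducible of degree 4.)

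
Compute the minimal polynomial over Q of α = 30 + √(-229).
m_α(x) = x^2 - 60x + 1129

From α - 30 = √(-229), squaring gives (α - 30)^2 = -229, i.e. α^2 - 60α + 900 = -229, so α^2 - 60α + 1129 = 0. The discriminant of x^2 - 60x + 1129 is (-60)^2 - 4·(1129) = 3600 - 4516 = -916, and 4·(-229) is not a perfect square in Q since -229 is squarefree and ≠ 1. Hence x^2 - 60x + 1129 is irreducible over Q and is the minimal polynomial of α.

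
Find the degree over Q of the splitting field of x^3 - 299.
[K : Q] = 6

The roots of x^3 - 299 are ∛299, ω∛299, ω^2∛299 where ω = e^(2πi/3) is a primitive cube root of unity, so K = Q(∛299, ω). Now [Q(∛299):Q] = 3 (since 299 is not a perfect cube, x^3 - 299 is irreducible) and [Q(ω):Q] = 2. Both 2 and 3 divide [K:Q], and [K:Q] ≤ 3·2 = 6, so [K:Q] = 6. (Equivalently: Q(∛299) ⊂ R but ω ∉ R, so [K : Q(∛299)] = 2.)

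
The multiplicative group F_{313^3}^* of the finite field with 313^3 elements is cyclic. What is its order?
|F_{313^3}^*| = 30664296

F_{313^3} has 313^3 = 30664297 elements; its multiplicative group consists of all nonzero elements, so |F_{313^3}^*| = 30664297 - 1 = 30664296. (It is cyclic since any finite subgroup of the multiplicative group of a field is cyclic.)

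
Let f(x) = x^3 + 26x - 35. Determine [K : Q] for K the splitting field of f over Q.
[K : Q] = 6

By the rational root test, any rational root of the monic integer polynomial f(x) = x^3 + 26x - 35 must be an integer dividing the constant term -35, i.e. one of ±{1, 5, 7, 35}. Evaluating: f(1) = -8, f(-1) = -62, f(5) = 220, f(-5) = -290, f(7) = 490, f(-7) = -560, f(35) = 43750, f(-35) = -43820; none is 0, so f has no rational root and is therefore irreducible over Q (a cubic with no linear factor over a field is irreducible). For an irreducible cubic, the Galois group is A_3 or S_3 according as the discriminant disc(f) = -4a^3 - 27b^2 = -4·(26)^3 - 27·(-35)^2 = -103379 is or is not a square in Q. Here disc(f) = -103379 is not a perfect square in Q, so the Galois group of f over Q is not contained in A_3 and must be all of S_3. The splitting field has degree |S_3| = 6 over Q, so [K : Q] = 6.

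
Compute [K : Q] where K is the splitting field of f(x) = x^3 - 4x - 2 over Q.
[K : Q] = 6

By the rational root test, any rational root of the monic integer polynomial f(x) = x^3 - 4x - 2 must be an integer dividing the constant term -2, i.e. one of ±{1, 2}. Evaluating: f(1) = -5, f(-1) = 1, f(2) = -2, f(-2) = -2; none is 0, so f has no rational root and is therefore irreducible over Q (a cubic with no linear factor over a field is irreducible). For an irreducible cubic, the Galois group is A_3 or S_3 according as the discriminant disc(f) = -4a^3 - 27b^2 = -4·(-4)^3 - 27·(-2)^2 = 148 is or is not a square in Q. Here disc(f) = 148 is not a perfect square in Q, so the Galois group of f over Q is not contained in A_3 and must be all of S_3. The splitting field has degree |S_3| = 6 over Q, so [K : Q] = 6.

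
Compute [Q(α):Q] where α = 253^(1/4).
[Q(α):Q] = 4

α is a root of x^4 - 253. By Eisenstein's criterion at the prime p = 11 (which divides the constant term 253 but p^2 = 121 does not, since 253 is squarefree), x^4 - 253 is irreducible over Q. Hence [Q(α):Q] = 4.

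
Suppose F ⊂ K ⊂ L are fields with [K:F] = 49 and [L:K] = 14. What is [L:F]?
[L:F] = 686

The tower law says that for any tower of field extensions F ⊂ K ⊂ L with finite degrees, [L:F] = [L:K] · [K:F]. Here this gives [L:F] = 14 · 49 = 686.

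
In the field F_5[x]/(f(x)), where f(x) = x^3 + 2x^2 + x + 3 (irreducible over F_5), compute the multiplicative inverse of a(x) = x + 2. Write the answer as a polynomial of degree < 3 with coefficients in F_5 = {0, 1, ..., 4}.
a(x)^(-1) ≡ 4x^2 + 4 (mod f(x))

Since f is irreducible over F_5, F_5[x]/(f) is a field and a(x) ≠ 0 has an inverse. Apply the extended Euclidean algorithm to f(x) and a(x) in F_5[x]: f(x) = (x^2 + 1)·a(x) + (1). The last nonzero remainder is the constant 1 = gcd(f, a) in F_5. Back-substituting through the division chain expresses 1 = s(x)·a(x) + t(x)·f(x) with s(x) ≡ 4x^2 + 4 (mod f), so a(x)^(-1) ≡ s(x) = 4x^2 + 4 (mod f). Check: (x + 2)·(4x^2 + 4) = 4x^3 + 3x^2 + 4x + 3 ≡ 1 (mod x^3 + 2x^2 + x + 3).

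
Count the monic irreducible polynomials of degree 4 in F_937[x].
There are 192707171748 monic irreducible polynomials of degree 4 over F_937

Each element of F_{937^4} that lies in no proper subfield is a root of exactly one monic irreducible of degree 4 over F_937, and each such polynomial has 4 distinct roots in F_{937^4}. By Möbius inversion the count is N_937(4) = (1/4) Σ_{d|4} μ(4/d) · 937^d = (1/4)(μ(4)·937^1 + μ(2)·937^2 + μ(1)·937^4) = 770828686992/4 = 192707171748.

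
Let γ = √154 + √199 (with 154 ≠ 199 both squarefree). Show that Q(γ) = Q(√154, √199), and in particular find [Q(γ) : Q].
[Q(γ) : Q] = 4 (equivalently, Q(γ) = Q(√154, √199))

Obviously Q(γ) ⊆ Q(√154, √199), and [Q(√154, √199):Q] = 4 (since 154, 199 are distinct squarefree integers > 1 with 30646 not a perfect square). To show equality we compute the minimal polynomial of γ. From γ = √154 + √199: γ^2 = 154 + 2√(30646) + 199 = 353 + 2√(30646), so γ^2 - 353 = 2√(30646); squaring, (γ^2 - 353)^2 = 4·30646, i.e. γ^4 - 706γ^2 + 124609 - 122584 = 0, i.e. γ^4 - 706γ^2 + 2025 = 0. So γ is a root of x^4 - 706x^2 + 2025. This polynomial is irreducible over Q: it has no rational root (each ±√154 ± √199 is irrational), and any factorization into two quadratics over Q would force √(30646) ∈ Q (pairing opposite roots) or √154, √199 ∈ Q (other pairings), all impossible. Hence [Q(γ):Q] = 4 = [Q(√154, √199):Q], so Q(γ) = Q(√154, √199).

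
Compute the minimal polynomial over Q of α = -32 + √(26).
m_α(x) = x^2 + 64x + 998

From α + 32 = √(26), squaring gives (α + 32)^2 = 26, i.e. α^2 + 64α + 1024 = 26, so α^2 + 64α + 998 = 0. The discriminant of x^2 + 64x + 998 is (64)^2 - 4·(998) = 4096 - 3992 = 104, and 4·(26) is not a perfect square in Q since 26 is squarefree and ≠ 1. Hence x^2 + 64x + 998 is irreducible over Q and is the minimal polynomial of α.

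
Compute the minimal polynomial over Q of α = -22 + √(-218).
m_α(x) = x^2 + 44x + 702

From α + 22 = √(-218), squaring gives (α + 22)^2 = -218, i.e. α^2 + 44α + 484 = -218, so α^2 + 44α + 702 = 0. The discriminant of x^2 + 44x + 702 is (44)^2 - 4·(702) = 1936 - 2808 = -872, and 4·(-218) is not a perfect square in Q since -218 is squarefree and ≠ 1. Hence x^2 + 44x + 702 is irreducible over Q and is the minimal polynomial of α.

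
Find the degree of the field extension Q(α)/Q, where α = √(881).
[Q(α):Q] = 2

[Q(α):Q] equals the degree of the minimal polynomial of α. Here α^2 = 881 and x^2 - 881 is irreducible (d = 881 is squarefree, ≠ 1, hence not a square), so deg(m_α) = 2. Thus [Q(α):Q] = 2.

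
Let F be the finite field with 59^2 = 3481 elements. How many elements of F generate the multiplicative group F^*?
There are φ(3480) = 896 primitive elements

F_q^* is cyclic of order q - 1 = 3480. A cyclic group of order m has exactly φ(m) generators. Here m = 3480 = 2^3 · 3 · 5 · 29, so the number of primitive elements is φ(3480) = 896.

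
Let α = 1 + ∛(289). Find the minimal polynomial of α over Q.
m_α(x) = x^3 - 3x^2 + 3x - 290

Set β = α - 1 = ∛(289), so β^3 = 289. Then (α - 1)^3 - 289 = 0, i.e. α is a root of g(x) = (x - 1)^3 - 289 = x^3 - 3x^2 + 3x - 290. Since g(x) = h(x - 1) where h(x) = x^3 - 289, and h is irreducible over Q (because 289 is not a perfect cube, so h has no rational root, and a monic cubic with no rational root is irreducible), g is also irreducible (irreducibility is preserved under the substitution x → x - 1). Hence m_α(x) = x^3 - 3x^2 + 3x - 290.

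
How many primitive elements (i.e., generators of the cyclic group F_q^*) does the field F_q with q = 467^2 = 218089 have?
There are φ(218088) = 66816 primitive elements

F_q^* is cyclic of order q - 1 = 218088. A cyclic group of order m has exactly φ(m) generators. Here m = 218088 = 2^3 · 3^2 · 13 · 233, so the number of primitive elements is φ(218088) = 66816.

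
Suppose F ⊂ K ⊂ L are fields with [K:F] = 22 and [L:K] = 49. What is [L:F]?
[L:F] = 1078

The tower law says that for any tower of field extensions F ⊂ K ⊂ L with finite degrees, [L:F] = [L:K] · [K:F]. Here this gives [L:F] = 49 · 22 = 1078.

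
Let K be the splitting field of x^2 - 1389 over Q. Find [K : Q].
[K : Q] = 2

f(x) = x^2 - 1389 factors as (x - √1389)(x + √1389). The splitting field is K = Q(√1389). Since 1389 is squarefree and > 1, it is not a perfect square, so x^2 - 1389 is irreducible over Q and [Q(√1389) : Q] = 2. Hence [K : Q] = 2.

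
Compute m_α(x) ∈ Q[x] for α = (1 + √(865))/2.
m_α(x) = x^2 - x - 216

From 2α - 1 = √(865), squaring gives (2α - 1)^2 = 865, i.e. 4α^2 - 4α + 1 = 865, so α^2 - α + (1 - 865)/4 = 0. Since 865 ≡ 1 (mod 4), (1 - 865)/4 = -216 ∈ Z. The polynomial x^2 - x - 216 has discriminant 1 - 4·(-216) = 865, which is not a perfect square in Q (d = 865 is squarefree and ≠ 1), so x^2 - x - 216 is irreducible over Q. It is the minimal polynomial of α.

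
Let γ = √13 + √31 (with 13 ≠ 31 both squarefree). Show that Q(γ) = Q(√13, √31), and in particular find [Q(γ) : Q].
[Q(γ) : Q] = 4 (equivalently, Q(γ) = Q(√13, √31))

Obviously Q(γ) ⊆ Q(√13, √31), and [Q(√13, √31):Q] = 4 (since 13, 31 are distinct squarefree integers > 1 with 403 not a perfect square). To show equality we compute the minimal polynomial of γ. From γ = √13 + √31: γ^2 = 13 + 2√(403) + 31 = 44 + 2√(403), so γ^2 - 44 = 2√(403); squaring, (γ^2 - 44)^2 = 4·403, i.e. γ^4 - 88γ^2 + 1936 - 1612 = 0, i.e. γ^4 - 88γ^2 + 324 = 0. So γ is a root of x^4 - 88x^2 + 324. This polynomial is irreducible over Q: it has no rational root (each ±√13 ± √31 is irrational), and any factorization into two quadratics over Q would force √(403) ∈ Q (pairing opposite roots) or √13, √31 ∈ Q (other pairings), all impossible. Hence [Q(γ):Q] = 4 = [Q(√13, √31):Q], so Q(γ) = Q(√13, √31).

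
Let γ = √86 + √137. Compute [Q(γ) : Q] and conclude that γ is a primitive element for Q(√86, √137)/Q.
[Q(γ) : Q] = 4 (equivalently, Q(γ) = Q(√86, √137))

Obviously Q(γ) ⊆ Q(√86, √137), and [Q(√86, √137):Q] = 4 (since 86, 137 are distinct squarefree integers > 1 with 11782 not a perfect square). To show equality we compute the minimal polynomial of γ. From γ = √86 + √137: γ^2 = 86 + 2√(11782) + 137 = 223 + 2√(11782), so γ^2 - 223 = 2√(11782); squaring, (γ^2 - 223)^2 = 4·11782, i.e. γ^4 - 446γ^2 + 49729 - 47128 = 0, i.e. γ^4 - 446γ^2 + 2601 = 0. So γ is a root of x^4 - 446x^2 + 2601. This polynomial is irreducible over Q: it has no rational root (each ±√86 ± √137 is irrational), and any factorization into two quadratics over Q would force √(11782) ∈ Q (pairing opposite roots) or √86, √137 ∈ Q (other pairings), all impossible. Hence [Q(γ):Q] = 4 = [Q(√86, √137):Q], so Q(γ) = Q(√86, √137).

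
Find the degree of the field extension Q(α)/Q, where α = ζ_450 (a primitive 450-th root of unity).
[Q(α):Q] = 120

The minimal polynomial of ζ_450 over Q is the 450-th cyclotomic polynomial Φ_450(x), which is irreducible over Q and has degree φ(450) = 120. Hence [Q(α):Q] = φ(450) = 120.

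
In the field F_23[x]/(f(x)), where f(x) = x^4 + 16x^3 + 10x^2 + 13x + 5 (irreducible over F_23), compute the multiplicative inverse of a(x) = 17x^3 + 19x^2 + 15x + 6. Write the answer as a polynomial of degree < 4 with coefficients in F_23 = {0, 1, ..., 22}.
a(x)^(-1) ≡ 10x^3 + 4x^2 + 14x + 7 (mod f(x))

Since f is irreducible over F_23, F_23[x]/(f) is a field and a(x) ≠ 0 has an inverse. Apply the extended Euclidean algorithm to f(x) and a(x) in F_23[x]: f(x) = (19x)·a(x) + (x^2 + 14x + 5);  a(x) = (17x + 11)·(x^2 + 14x + 5) + (6x + 20);  (x^2 + 14x + 5) = (4x + 12)·(6x + 20) + (18). The last nonzero remainder is the constant 18 = gcd(f, a) in F_23. Back-substituting through the division chain expresses 18 = s(x)·a(x) + t(x)·f(x) with s(x) ≡ 19x^3 + 3x^2 + 22x + 11 (mod f), so (19x^3 + 3x^2 + 22x + 11)·a(x) ≡ 18 (mod f). Multiplying by 18^(-1) ≡ 9 in F_23 gives a(x)^(-1) ≡ 9·(19x^3 + 3x^2 + 22x + 11) ≡ 10x^3 + 4x^2 + 14x + 7 (mod f). Check: (17x^3 + 19x^2 + 15x + 6)·(10x^3 + 4x^2 + 14x + 7) = 9x^6 + 5x^5 + 4x^4 + 22x^3 + 22x^2 + 5x + 19 ≡ 1 (mod x^4 + 16x^3 + 10x^2 + 13x + 5).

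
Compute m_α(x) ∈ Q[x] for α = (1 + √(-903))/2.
m_α(x) = x^2 - x + 226

From 2α - 1 = √(-903), squaring gives (2α - 1)^2 = -903, i.e. 4α^2 - 4α + 1 = -903, so α^2 - α + (1 + 903)/4 = 0. Since -903 ≡ 1 (mod 4), (1 + 903)/4 = 226 ∈ Z. The polynomial x^2 - x + 226 has discriminant 1 - 4·(226) = -903, which is not a perfect square in Q (d = -903 is squarefree and ≠ 1), so x^2 - x + 226 is irreducible over Q. It is the minimal polynomial of α.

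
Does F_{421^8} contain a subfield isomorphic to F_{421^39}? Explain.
No: F_{421^39} is not a subfield of F_{421^8}

F_{p^m} embeds in F_{p^n} iff m | n. Here 39 ∤ 8 (since 8 = 0·39 + 8 with remainder 8 ≠ 0), so F_{421^39} is not a subfield of F_{421^8}. Equivalently: if it were, the tower law would give 39 = [F_{421^39}:F_421] dividing [F_{421^8}:F_421] = 8, contradiction.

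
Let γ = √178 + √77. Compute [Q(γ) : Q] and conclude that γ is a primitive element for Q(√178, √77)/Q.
[Q(γ) : Q] = 4 (equivalently, Q(γ) = Q(√178, √77))

Obviously Q(γ) ⊆ Q(√178, √77), and [Q(√178, √77):Q] = 4 (since 178, 77 are distinct squarefree integers > 1 with 13706 not a perfect square). To show equality we compute the minimal polynomial of γ. From γ = √178 + √77: γ^2 = 178 + 2√(13706) + 77 = 255 + 2√(13706), so γ^2 - 255 = 2√(13706); squaring, (γ^2 - 255)^2 = 4·13706, i.e. γ^4 - 510γ^2 + 65025 - 54824 = 0, i.e. γ^4 - 510γ^2 + 10201 = 0. So γ is a root of x^4 - 510x^2 + 10201. This polynomial is irreducible over Q: it has no rational root (each ±√178 ± √77 is irrational), and any factorization into two quadratics over Q would force √(13706) ∈ Q (pairing opposite roots) or √178, √77 ∈ Q (other pairings), all impossible. Hence [Q(γ):Q] = 4 = [Q(√178, √77):Q], so Q(γ) = Q(√178, √77).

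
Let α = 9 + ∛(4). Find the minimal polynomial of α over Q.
m_α(x) = x^3 - 27x^2 + 243x - 733

Set β = α - 9 = ∛(4), so β^3 = 4. Then (α - 9)^3 - 4 = 0, i.e. α is a root of g(x) = (x - 9)^3 - 4 = x^3 - 27x^2 + 243x - 733. Since g(x) = h(x - 9) where h(x) = x^3 - 4, and h is irreducible over Q (because 4 is not a perfect cube, so h has no rational root, and a monic cubic with no rational root is irreducible), g is also irreducible (irreducibility is preserved under the substitution x → x - 9). Hence m_α(x) = x^3 - 27x^2 + 243x - 733.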